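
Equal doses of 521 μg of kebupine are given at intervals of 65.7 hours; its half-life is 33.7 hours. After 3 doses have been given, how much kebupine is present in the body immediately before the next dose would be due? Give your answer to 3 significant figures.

179 μg

The 3 doses were given 197.1, 131.4, 65.7 hours ago.
Total = 521·(1/2)^(197.1/33.7) + 521·(1/2)^(131.4/33.7) + 521·(1/2)^(65.7/33.7)
      = 9.041 + 34.921 + 134.88 ≈ 178.85 μg.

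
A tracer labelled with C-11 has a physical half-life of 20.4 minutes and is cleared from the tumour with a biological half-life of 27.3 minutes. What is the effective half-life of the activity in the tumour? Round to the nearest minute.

12 minutes

1/t_eff = 1/t_phys + 1/t_biol = 1/20.4 + 1/27.3 = 0.08565 per minute.
t_eff = 20.4 × 27.3 / (20.4 + 27.3) ≈ 11.675 minutes.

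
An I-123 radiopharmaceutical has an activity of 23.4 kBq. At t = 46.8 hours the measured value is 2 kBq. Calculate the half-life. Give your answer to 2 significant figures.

A/A₀ = 2/23.4 ≈ 0.08547.
n = log₂(11.7) ≈ 3.5484 half-lives elapsed in 46.8 hours.
t½ = 46.8/3.5484 ≈ 13.189 hours.

13 hours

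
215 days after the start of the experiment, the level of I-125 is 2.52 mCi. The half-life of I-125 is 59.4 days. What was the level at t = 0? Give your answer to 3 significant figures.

Number of half-lives elapsed: n = 215/59.4 ≈ 3.6195.
A₀ = A × 2^n = 2.52 × 2^3.6195 = 2.52 × 12.291 ≈ 30.973 mCi.

31.0 mCi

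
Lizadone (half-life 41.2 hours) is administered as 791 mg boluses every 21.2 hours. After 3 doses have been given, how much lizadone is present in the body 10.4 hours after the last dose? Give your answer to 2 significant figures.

1500 mg

The 3 doses were given 52.8, 31.6, 10.4 hours ago.
Total = 791·(1/2)^(52.8/41.2) + 791·(1/2)^(31.6/41.2) + 791·(1/2)^(10.4/41.2)
      = 325.38 + 464.82 + 664.03 ≈ 1454.2 mg.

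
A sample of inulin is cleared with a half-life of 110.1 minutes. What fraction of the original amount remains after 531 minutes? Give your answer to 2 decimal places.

n = 531/110.1 ≈ 4.8229 half-lives.
Fraction remaining = (1/2)^4.8229 ≈ 0.035332.

0.04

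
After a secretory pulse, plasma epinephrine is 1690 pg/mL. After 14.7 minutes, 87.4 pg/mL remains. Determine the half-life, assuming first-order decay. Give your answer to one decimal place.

A/A₀ = 87.4/1690 ≈ 0.051716.
n = log₂(19.336) ≈ 4.2732 half-lives elapsed in 14.7 minutes.
t½ = 14.7/4.2732 ≈ 3.44 minutes.

3.4 minutes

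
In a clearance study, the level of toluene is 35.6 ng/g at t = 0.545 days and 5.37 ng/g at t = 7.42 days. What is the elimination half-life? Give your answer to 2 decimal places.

2.52 days

Over Δt = 7.42 − 0.545 = 6.875 days, the level fell by a factor of 35.6/5.37 ≈ 6.6294.
n = log₂(6.6294) ≈ 2.7289 half-lives, so t½ = 6.875/2.7289 ≈ 2.5193 days.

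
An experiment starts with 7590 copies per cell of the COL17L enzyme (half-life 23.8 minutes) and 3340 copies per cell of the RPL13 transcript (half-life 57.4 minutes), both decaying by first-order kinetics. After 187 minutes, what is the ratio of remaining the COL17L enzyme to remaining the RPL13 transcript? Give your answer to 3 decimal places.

COL17L enzyme: 7590 × (1/2)^(187/23.8) = 7590 × (1/2)^7.8571 ≈ 32.735 copies per cell.
RPL13 transcript: 3340 × (1/2)^(187/57.4) = 3340 × (1/2)^3.2578 ≈ 349.17 copies per cell.
Ratio ≈ 32.735 / 349.17 ≈ 0.093749.

0.094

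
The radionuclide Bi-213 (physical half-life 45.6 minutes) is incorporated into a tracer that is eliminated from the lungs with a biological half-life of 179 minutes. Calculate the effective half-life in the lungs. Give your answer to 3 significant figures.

36.3 minutes

1/t_eff = 1/t_phys + 1/t_biol = 1/45.6 + 1/179 = 0.027516 per minute.
t_eff = 45.6 × 179 / (45.6 + 179) ≈ 36.342 minutes.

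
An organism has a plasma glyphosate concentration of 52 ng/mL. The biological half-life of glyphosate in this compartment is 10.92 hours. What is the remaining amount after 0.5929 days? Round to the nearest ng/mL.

Convert the elapsed time: 0.5929 days = 14.2296 hours.
Number of half-lives: n = 14.2296/10.92 ≈ 1.3031.
Remaining = 52 × (1/2)^1.3031 = 52 × 0.40526 ≈ 21.074 ng/mL.

21 ng/mL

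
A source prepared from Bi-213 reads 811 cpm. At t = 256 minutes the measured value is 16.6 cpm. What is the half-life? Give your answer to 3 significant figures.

A/A₀ = 16.6/811 ≈ 0.020469.
n = log₂(48.855) ≈ 5.6104 half-lives elapsed in 256 minutes.
t½ = 256/5.6104 ≈ 45.629 minutes.

45.6 minutes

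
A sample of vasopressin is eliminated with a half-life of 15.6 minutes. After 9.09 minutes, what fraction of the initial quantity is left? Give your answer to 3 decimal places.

0.668

n = 9.09/15.6 ≈ 0.58269 half-lives.
Fraction remaining = (1/2)^0.58269 ≈ 0.66772.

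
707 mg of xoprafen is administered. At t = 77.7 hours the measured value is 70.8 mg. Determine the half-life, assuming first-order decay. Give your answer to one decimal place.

A/A₀ = 70.8/707 ≈ 0.10014.
n = log₂(9.9859) ≈ 3.3199 half-lives elapsed in 77.7 hours.
t½ = 77.7/3.3199 ≈ 23.404 hours.

23.4 hours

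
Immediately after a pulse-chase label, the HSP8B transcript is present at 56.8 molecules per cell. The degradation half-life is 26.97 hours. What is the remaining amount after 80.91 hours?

Elapsed time is 3 half-lives (80.91/26.97).
Each half-life halves the amount: 56.8 × (1/2)^3 = 56.8/8 = 7.1 molecules per cell.

7.1 molecules per cell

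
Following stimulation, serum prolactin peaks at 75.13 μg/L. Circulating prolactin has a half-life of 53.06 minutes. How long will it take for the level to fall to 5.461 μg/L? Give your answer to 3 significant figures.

Fraction remaining = 5.461/75.13 ≈ 0.072687.
n = log₂(75.13/5.461) = ln(13.758)/ln 2 ≈ 3.7822 half-lives.
t = n × t½ = 3.7822 × 53.06 ≈ 200.68 minutes.

201 minutes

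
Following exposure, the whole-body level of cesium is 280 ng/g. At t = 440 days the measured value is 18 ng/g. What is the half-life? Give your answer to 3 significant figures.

A/A₀ = 18/280 ≈ 0.064286.
n = log₂(15.556) ≈ 3.9594 half-lives elapsed in 440 days.
t½ = 440/3.9594 ≈ 111.13 days.

111 days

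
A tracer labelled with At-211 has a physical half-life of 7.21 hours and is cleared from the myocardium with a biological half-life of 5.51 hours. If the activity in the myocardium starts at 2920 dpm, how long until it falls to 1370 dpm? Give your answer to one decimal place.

3.4 hours

1/t_eff = 1/t_phys + 1/t_biol = 1/7.21 + 1/5.51 = 0.32018 per hour.
t_eff = 7.21 × 5.51 / (7.21 + 5.51) ≈ 3.1232 hours.
n = log₂(2920/1370) ≈ 1.0918; t = 1.0918 × 3.1232 ≈ 3.4099 hours.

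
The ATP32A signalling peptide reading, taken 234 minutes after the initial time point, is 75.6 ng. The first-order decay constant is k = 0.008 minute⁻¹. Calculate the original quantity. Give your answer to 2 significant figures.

490 ng

t½ = ln 2 / k = 0.69315 / 0.008 ≈ 86.643 minutes.
Number of half-lives elapsed: n = 234/86.643 ≈ 2.7007.
A₀ = A × 2^n = 75.6 × 2^2.7007 = 75.6 × 6.5013 ≈ 491.5 ng.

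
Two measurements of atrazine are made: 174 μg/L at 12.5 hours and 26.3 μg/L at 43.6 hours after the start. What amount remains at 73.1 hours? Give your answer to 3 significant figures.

4.38 μg/L

Over Δt = 43.6 − 12.5 = 31.1 hours, the level fell by a factor of 174/26.3 ≈ 6.616.
n = log₂(6.616) ≈ 2.726 half-lives, so t½ = 31.1/2.726 ≈ 11.409 hours.
From t = 43.6 to t = 73.1: 26.3 × (1/2)^((73.1−43.6)/11.409) ≈ 4.3811 μg/L.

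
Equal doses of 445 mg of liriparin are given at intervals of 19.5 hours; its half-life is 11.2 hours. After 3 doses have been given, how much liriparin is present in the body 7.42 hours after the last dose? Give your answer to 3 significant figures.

The 3 doses were given 46.42, 26.92, 7.42 hours ago.
Total = 445·(1/2)^(46.42/11.2) + 445·(1/2)^(26.92/11.2) + 445·(1/2)^(7.42/11.2)
      = 25.159 + 84.103 + 281.14 ≈ 390.41 mg.

390 mg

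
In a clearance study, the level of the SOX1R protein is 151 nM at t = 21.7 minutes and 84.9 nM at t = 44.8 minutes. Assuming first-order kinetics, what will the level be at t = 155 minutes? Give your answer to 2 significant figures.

Over Δt = 44.8 − 21.7 = 23.1 minutes, the level fell by a factor of 151/84.9 ≈ 1.7786.
n = log₂(1.7786) ≈ 0.83071 half-lives, so t½ = 23.1/0.83071 ≈ 27.807 minutes.
From t = 44.8 to t = 155: 84.9 × (1/2)^((155−44.8)/27.807) ≈ 5.4442 nM.

5.4 nM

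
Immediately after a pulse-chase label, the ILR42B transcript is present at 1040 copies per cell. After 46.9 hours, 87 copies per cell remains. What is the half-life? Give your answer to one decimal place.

A/A₀ = 87/1040 ≈ 0.083654.
n = log₂(11.954) ≈ 3.5794 half-lives elapsed in 46.9 hours.
t½ = 46.9/3.5794 ≈ 13.103 hours.

13.1 hours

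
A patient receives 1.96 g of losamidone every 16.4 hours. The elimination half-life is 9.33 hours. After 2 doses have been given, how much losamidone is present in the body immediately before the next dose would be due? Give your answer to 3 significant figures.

The 2 doses were given 32.8, 16.4 hours ago.
Total = 1.96·(1/2)^(32.8/9.33) + 1.96·(1/2)^(16.4/9.33)
      = 0.17138 + 0.57958 ≈ 0.75097 g.

0.751 g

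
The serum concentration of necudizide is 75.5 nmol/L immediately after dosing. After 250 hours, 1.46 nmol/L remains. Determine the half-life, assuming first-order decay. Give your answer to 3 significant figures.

A/A₀ = 1.46/75.5 ≈ 0.019338.
n = log₂(51.712) ≈ 5.6924 half-lives elapsed in 250 hours.
t½ = 250/5.6924 ≈ 43.918 hours.

43.9 hours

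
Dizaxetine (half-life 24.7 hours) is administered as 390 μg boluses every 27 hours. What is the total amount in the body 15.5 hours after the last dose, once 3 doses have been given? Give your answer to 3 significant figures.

426 μg

The 3 doses were given 69.5, 42.5, 15.5 hours ago.
Total = 390·(1/2)^(69.5/24.7) + 390·(1/2)^(42.5/24.7) + 390·(1/2)^(15.5/24.7)
      = 55.467 + 118.33 + 252.44 ≈ 426.24 μg.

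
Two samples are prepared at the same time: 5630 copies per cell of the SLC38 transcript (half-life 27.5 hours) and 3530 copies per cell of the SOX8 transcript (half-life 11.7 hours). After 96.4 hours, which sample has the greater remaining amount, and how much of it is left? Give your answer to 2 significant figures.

SLC38 transcript, 500 copies per cell

SLC38 transcript: 5630 × (1/2)^3.5055 ≈ 495.75 copies per cell.
SOX8 transcript: 3530 × (1/2)^8.2393 ≈ 11.681 copies per cell.
SLC38 transcript has more remaining, at ≈ 495.75 copies per cell.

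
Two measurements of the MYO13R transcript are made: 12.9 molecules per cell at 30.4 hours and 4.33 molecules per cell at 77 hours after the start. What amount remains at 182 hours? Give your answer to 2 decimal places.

0.37 molecules per cell

Over Δt = 77 − 30.4 = 46.6 hours, the level fell by a factor of 12.9/4.33 ≈ 2.9792.
n = log₂(2.9792) ≈ 1.5749 half-lives, so t½ = 46.6/1.5749 ≈ 29.589 hours.
From t = 77 to t = 182: 4.33 × (1/2)^((182−77)/29.589) ≈ 0.37003 molecules per cell.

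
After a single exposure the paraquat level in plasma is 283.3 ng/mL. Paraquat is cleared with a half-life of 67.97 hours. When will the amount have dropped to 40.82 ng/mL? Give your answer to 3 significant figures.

Fraction remaining = 40.82/283.3 ≈ 0.14409.
n = log₂(283.3/40.82) = ln(6.9402)/ln 2 ≈ 2.795 half-lives.
t = n × t½ = 2.795 × 67.97 ≈ 189.97 hours.

190 hours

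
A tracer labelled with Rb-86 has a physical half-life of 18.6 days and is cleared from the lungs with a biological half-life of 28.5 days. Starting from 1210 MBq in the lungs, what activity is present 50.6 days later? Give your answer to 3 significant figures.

1/t_eff = 1/t_phys + 1/t_biol = 1/18.6 + 1/28.5 = 0.088851 per day.
t_eff = 18.6 × 28.5 / (18.6 + 28.5) ≈ 11.255 days.
Remaining = 1210 × (1/2)^(50.6/11.255) = 1210 × (1/2)^4.4959 ≈ 53.628 MBq.

53.6 MBq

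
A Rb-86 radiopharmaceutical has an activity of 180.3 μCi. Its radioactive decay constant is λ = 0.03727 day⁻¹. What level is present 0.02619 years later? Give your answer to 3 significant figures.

126 μCi

t½ = ln 2 / λ = 0.69315 / 0.03727 ≈ 18.598 days.
Convert the elapsed time: 0.02619 years = 9.55935 days.
Number of half-lives: n = 9.55935/18.598 ≈ 0.514.
Remaining = 180.3 × (1/2)^0.514 = 180.3 × 0.70028 ≈ 126.26 μCi.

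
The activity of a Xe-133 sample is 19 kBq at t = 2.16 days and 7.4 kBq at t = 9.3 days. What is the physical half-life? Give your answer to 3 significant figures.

Over Δt = 9.3 − 2.16 = 7.14 days, the level fell by a factor of 19/7.4 ≈ 2.5676.
n = log₂(2.5676) ≈ 1.3604 half-lives, so t½ = 7.14/1.3604 ≈ 5.2484 days.

5.25 days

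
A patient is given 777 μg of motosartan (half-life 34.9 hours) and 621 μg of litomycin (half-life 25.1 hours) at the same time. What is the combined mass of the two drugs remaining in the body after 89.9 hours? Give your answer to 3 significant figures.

motosartan: 777 × (1/2)^(89.9/34.9) = 777 × (1/2)^2.5759 ≈ 130.31 μg.
litomycin: 621 × (1/2)^(89.9/25.1) = 621 × (1/2)^3.5817 ≈ 51.868 μg.
Total = 130.31 + 51.868 ≈ 182.18 μg.

182 μg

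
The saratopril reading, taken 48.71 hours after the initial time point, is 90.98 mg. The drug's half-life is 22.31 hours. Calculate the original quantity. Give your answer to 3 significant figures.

Number of half-lives elapsed: n = 48.71/22.31 ≈ 2.1833.
A₀ = A × 2^n = 90.98 × 2^2.1833 = 90.98 × 4.542 ≈ 413.23 mg.

413 mg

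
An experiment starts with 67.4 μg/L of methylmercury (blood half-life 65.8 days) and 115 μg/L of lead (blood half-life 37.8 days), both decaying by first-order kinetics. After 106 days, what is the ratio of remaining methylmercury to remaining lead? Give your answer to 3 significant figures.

methylmercury: 67.4 × (1/2)^(106/65.8) = 67.4 × (1/2)^1.6109 ≈ 22.066 μg/L.
lead: 115 × (1/2)^(106/37.8) = 115 × (1/2)^2.8042 ≈ 16.464 μg/L.
Ratio ≈ 22.066 / 16.464 ≈ 1.3402.

1.34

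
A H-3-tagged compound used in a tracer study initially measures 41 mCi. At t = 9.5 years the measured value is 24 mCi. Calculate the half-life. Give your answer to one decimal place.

12.3 years

A/A₀ = 24/41 ≈ 0.58537.
n = log₂(1.7083) ≈ 0.77259 half-lives elapsed in 9.5 years.
t½ = 9.5/0.77259 ≈ 12.296 years.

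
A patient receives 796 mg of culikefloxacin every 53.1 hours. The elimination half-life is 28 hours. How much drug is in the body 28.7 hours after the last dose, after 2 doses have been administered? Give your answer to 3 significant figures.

496 mg

The 2 doses were given 81.8, 28.7 hours ago.
Total = 796·(1/2)^(81.8/28) + 796·(1/2)^(28.7/28)
      = 105.07 + 391.16 ≈ 496.23 mg.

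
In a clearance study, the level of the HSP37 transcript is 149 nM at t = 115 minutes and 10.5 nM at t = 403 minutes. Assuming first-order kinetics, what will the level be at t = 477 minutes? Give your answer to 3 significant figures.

5.31 nM

Over Δt = 403 − 115 = 288 minutes, the level fell by a factor of 149/10.5 ≈ 14.19.
n = log₂(14.19) ≈ 3.8269 half-lives, so t½ = 288/3.8269 ≈ 75.258 minutes.
From t = 403 to t = 477: 10.5 × (1/2)^((477−403)/75.258) ≈ 5.3112 nM.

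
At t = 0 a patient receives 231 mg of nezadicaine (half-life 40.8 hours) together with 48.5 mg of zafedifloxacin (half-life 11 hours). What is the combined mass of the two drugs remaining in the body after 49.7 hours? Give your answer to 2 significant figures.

nezadicaine: 231 × (1/2)^(49.7/40.8) = 231 × (1/2)^1.2181 ≈ 99.292 mg.
zafedifloxacin: 48.5 × (1/2)^(49.7/11) = 48.5 × (1/2)^4.5182 ≈ 2.1166 mg.
Total = 99.292 + 2.1166 ≈ 101.41 mg.

100 mg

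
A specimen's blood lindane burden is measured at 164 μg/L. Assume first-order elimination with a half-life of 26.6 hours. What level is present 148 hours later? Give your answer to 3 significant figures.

3.47 μg/L

Number of half-lives: n = 148/26.6 ≈ 5.5639.
Remaining = 164 × (1/2)^5.5639 = 164 × 0.02114 ≈ 3.4669 μg/L.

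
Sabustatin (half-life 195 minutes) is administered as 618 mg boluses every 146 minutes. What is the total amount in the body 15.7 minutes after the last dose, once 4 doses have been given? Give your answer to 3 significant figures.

The 4 doses were given 453.7, 307.7, 161.7, 15.7 minutes ago.
Total = 618·(1/2)^(453.7/195) + 618·(1/2)^(307.7/195) + 618·(1/2)^(161.7/195) + 618·(1/2)^(15.7/195)
      = 123.19 + 207 + 347.83 + 584.46 ≈ 1262.5 mg.

1260 mg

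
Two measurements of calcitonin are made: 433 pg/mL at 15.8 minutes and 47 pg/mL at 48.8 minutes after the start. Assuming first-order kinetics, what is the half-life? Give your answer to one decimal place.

10.3 minutes

Over Δt = 48.8 − 15.8 = 33 minutes, the level fell by a factor of 433/47 ≈ 9.2128.
n = log₂(9.2128) ≈ 3.2036 half-lives, so t½ = 33/3.2036 ≈ 10.301 minutes.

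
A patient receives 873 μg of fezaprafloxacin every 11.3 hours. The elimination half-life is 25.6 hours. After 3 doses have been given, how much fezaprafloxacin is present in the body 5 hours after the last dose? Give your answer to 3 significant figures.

1740 μg

The 3 doses were given 27.6, 16.3, 5 hours ago.
Total = 873·(1/2)^(27.6/25.6) + 873·(1/2)^(16.3/25.6) + 873·(1/2)^(5/25.6)
      = 413.49 + 561.49 + 762.46 ≈ 1737.4 μg.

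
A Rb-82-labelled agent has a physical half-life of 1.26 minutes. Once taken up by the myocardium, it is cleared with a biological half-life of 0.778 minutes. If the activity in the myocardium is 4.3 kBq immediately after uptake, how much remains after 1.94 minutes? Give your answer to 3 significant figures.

0.263 kBq

1/t_eff = 1/t_phys + 1/t_biol = 1/1.26 + 1/0.778 = 2.079 per minute.
t_eff = 1.26 × 0.778 / (1.26 + 0.778) ≈ 0.481 minutes.
Remaining = 4.3 × (1/2)^(1.94/0.481) = 4.3 × (1/2)^4.0333 ≈ 0.26263 kBq.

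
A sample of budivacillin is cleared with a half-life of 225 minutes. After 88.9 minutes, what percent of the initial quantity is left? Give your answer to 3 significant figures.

76.0%

n = 88.9/225 ≈ 0.39511 half-lives.
Fraction remaining = (1/2)^0.39511 ≈ 0.76043, i.e. 76.043%.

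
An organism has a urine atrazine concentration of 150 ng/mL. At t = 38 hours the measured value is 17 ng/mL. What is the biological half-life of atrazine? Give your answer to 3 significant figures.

12.1 hours

A/A₀ = 17/150 ≈ 0.11333.
n = log₂(8.8235) ≈ 3.1414 half-lives elapsed in 38 hours.
t½ = 38/3.1414 ≈ 12.097 hours.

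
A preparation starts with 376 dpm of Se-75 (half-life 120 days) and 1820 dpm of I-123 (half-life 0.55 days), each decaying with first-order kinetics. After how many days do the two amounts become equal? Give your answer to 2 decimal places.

1.26 days

Set 376·(1/2)^(t/120) = 1820·(1/2)^(t/0.55).
Taking log₂: log₂(376/1820) = t·(1/120 − 1/0.55).
log₂(0.20659) = -2.2751; 1/120 − 1/0.55 = -1.8098.
t = -2.2751 / -1.8098 ≈ 1.2571 days.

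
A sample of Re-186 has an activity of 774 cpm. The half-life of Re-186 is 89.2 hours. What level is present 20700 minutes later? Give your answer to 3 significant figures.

53.0 cpm

Convert the elapsed time: 20700 minutes = 345 hours.
Number of half-lives: n = 345/89.2 ≈ 3.8677.
Remaining = 774 × (1/2)^3.8677 = 774 × 0.068502 ≈ 53.02 cpm.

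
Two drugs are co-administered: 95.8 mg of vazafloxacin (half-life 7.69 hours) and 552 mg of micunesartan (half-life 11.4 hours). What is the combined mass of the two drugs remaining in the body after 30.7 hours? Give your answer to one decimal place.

91.4 mg

vazafloxacin: 95.8 × (1/2)^(30.7/7.69) = 95.8 × (1/2)^3.9922 ≈ 6.02 mg.
micunesartan: 552 × (1/2)^(30.7/11.4) = 552 × (1/2)^2.693 ≈ 85.363 mg.
Total = 6.02 + 85.363 ≈ 91.383 mg.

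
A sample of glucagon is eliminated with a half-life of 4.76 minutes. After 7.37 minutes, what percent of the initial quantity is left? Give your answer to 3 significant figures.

n = 7.37/4.76 ≈ 1.5483 half-lives.
Fraction remaining = (1/2)^1.5483 ≈ 0.34191, i.e. 34.191%.

34.2%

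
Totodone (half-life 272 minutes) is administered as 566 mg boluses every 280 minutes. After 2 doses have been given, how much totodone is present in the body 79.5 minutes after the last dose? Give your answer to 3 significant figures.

689 mg

The 2 doses were given 359.5, 79.5 minutes ago.
Total = 566·(1/2)^(359.5/272) + 566·(1/2)^(79.5/272)
      = 226.44 + 462.2 ≈ 688.64 mg.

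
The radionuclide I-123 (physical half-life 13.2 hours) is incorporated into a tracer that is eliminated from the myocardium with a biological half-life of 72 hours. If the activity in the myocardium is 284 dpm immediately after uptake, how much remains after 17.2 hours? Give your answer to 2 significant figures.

1/t_eff = 1/t_phys + 1/t_biol = 1/13.2 + 1/72 = 0.089646 per hour.
t_eff = 13.2 × 72 / (13.2 + 72) ≈ 11.155 hours.
Remaining = 284 × (1/2)^(17.2/11.155) = 284 × (1/2)^1.5419 ≈ 97.534 dpm.

98 dpm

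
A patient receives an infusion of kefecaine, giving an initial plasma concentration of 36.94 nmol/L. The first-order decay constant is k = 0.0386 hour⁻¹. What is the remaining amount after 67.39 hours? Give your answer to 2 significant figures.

t½ = ln 2 / k = 0.69315 / 0.0386 ≈ 17.957 hours.
Number of half-lives: n = 67.39/17.957 ≈ 3.7528.
Remaining = 36.94 × (1/2)^3.7528 = 36.94 × 0.07418 ≈ 2.7402 nmol/L.

2.7 nmol/L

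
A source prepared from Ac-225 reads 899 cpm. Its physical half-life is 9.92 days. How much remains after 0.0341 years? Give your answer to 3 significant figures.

377 cpm

Convert the elapsed time: 0.0341 years = 12.4465 days.
Number of half-lives: n = 12.4465/9.92 ≈ 1.2547.
Remaining = 899 × (1/2)^1.2547 = 899 × 0.41908 ≈ 376.76 cpm.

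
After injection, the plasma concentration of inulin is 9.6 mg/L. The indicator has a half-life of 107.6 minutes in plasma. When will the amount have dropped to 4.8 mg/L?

107.6 minutes

4.8/9.6 = 1/2, so 1 half-life has elapsed.
t = 1 × 107.6 = 107.6 minutes.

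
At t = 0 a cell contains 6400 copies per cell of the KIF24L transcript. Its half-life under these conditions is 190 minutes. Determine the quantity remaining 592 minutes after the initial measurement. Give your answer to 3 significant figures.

738 copies per cell

Number of half-lives: n = 592/190 ≈ 3.1158.
Remaining = 6400 × (1/2)^3.1158 = 6400 × 0.11536 ≈ 738.3 copies per cell.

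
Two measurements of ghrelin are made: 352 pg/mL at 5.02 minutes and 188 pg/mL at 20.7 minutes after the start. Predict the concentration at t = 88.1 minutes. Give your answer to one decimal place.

12.7 pg/mL

Over Δt = 20.7 − 5.02 = 15.68 minutes, the level fell by a factor of 352/188 ≈ 1.8723.
n = log₂(1.8723) ≈ 0.90484 half-lives, so t½ = 15.68/0.90484 ≈ 17.329 minutes.
From t = 20.7 to t = 88.1: 188 × (1/2)^((88.1−20.7)/17.329) ≈ 12.686 pg/mL.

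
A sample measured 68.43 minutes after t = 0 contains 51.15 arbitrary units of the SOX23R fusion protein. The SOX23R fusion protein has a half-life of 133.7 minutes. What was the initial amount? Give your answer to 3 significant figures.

Number of half-lives elapsed: n = 68.43/133.7 ≈ 0.51182.
A₀ = A × 2^n = 51.15 × 2^0.51182 = 51.15 × 1.4258 ≈ 72.932 arbitrary units.

72.9 arbitrary units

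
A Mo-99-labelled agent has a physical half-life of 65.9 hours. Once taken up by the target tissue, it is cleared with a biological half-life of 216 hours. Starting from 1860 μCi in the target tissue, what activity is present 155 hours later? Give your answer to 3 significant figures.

222 μCi

1/t_eff = 1/t_phys + 1/t_biol = 1/65.9 + 1/216 = 0.019804 per hour.
t_eff = 65.9 × 216 / (65.9 + 216) ≈ 50.495 hours.
Remaining = 1860 × (1/2)^(155/50.495) = 1860 × (1/2)^3.0696 ≈ 221.54 μCi.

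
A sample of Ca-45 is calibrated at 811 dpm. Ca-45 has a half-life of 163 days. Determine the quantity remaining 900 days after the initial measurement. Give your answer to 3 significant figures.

17.7 dpm

Number of half-lives: n = 900/163 ≈ 5.5215.
Remaining = 811 × (1/2)^5.5215 = 811 × 0.021771 ≈ 17.656 dpm.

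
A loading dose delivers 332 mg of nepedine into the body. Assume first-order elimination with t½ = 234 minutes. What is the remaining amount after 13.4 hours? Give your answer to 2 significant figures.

31 mg

Convert the elapsed time: 13.4 hours = 804 minutes.
Number of half-lives: n = 804/234 ≈ 3.4359.
Remaining = 332 × (1/2)^3.4359 = 332 × 0.092404 ≈ 30.678 mg.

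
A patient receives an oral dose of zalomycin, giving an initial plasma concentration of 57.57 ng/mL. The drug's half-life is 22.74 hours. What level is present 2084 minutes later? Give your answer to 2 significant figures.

Convert the elapsed time: 2084 minutes = 34.7333 hours.
Number of half-lives: n = 34.7333/22.74 ≈ 1.5274.
Remaining = 57.57 × (1/2)^1.5274 = 57.57 × 0.3469 ≈ 19.971 ng/mL.

20 ng/mL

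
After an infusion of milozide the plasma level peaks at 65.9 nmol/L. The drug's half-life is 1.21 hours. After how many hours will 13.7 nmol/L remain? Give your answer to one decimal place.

2.7 hours

Fraction remaining = 13.7/65.9 ≈ 0.20789.
n = log₂(65.9/13.7) = ln(4.8102)/ln 2 ≈ 2.2661 half-lives.
t = n × t½ = 2.2661 × 1.21 ≈ 2.742 hours.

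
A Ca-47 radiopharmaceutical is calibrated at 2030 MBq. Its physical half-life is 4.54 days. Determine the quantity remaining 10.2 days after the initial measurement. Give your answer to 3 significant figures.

Number of half-lives: n = 10.2/4.54 ≈ 2.2467.
Remaining = 2030 × (1/2)^2.2467 = 2030 × 0.21071 ≈ 427.73 MBq.

428 MBq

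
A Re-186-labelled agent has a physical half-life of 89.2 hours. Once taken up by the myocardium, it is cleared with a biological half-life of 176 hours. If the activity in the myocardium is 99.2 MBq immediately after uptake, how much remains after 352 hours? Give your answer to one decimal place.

1.6 MBq

1/t_eff = 1/t_phys + 1/t_biol = 1/89.2 + 1/176 = 0.016893 per hour.
t_eff = 89.2 × 176 / (89.2 + 176) ≈ 59.198 hours.
Remaining = 99.2 × (1/2)^(352/59.198) = 99.2 × (1/2)^5.9462 ≈ 1.6089 MBq.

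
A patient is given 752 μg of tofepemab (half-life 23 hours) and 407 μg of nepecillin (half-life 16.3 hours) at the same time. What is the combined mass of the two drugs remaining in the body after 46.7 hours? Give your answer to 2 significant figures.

tofepemab: 752 × (1/2)^(46.7/23) = 752 × (1/2)^2.0304 ≈ 184.08 μg.
nepecillin: 407 × (1/2)^(46.7/16.3) = 407 × (1/2)^2.865 ≈ 55.864 μg.
Total = 184.08 + 55.864 ≈ 239.94 μg.

240 μg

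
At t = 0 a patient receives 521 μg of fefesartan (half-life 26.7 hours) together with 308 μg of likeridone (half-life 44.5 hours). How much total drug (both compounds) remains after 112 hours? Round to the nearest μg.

fefesartan: 521 × (1/2)^(112/26.7) = 521 × (1/2)^4.1948 ≈ 28.451 μg.
likeridone: 308 × (1/2)^(112/44.5) = 308 × (1/2)^2.5169 ≈ 53.815 μg.
Total = 28.451 + 53.815 ≈ 82.265 μg.

82 μg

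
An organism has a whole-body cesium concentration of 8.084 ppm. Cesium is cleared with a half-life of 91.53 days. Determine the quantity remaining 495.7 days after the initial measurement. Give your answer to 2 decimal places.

Number of half-lives: n = 495.7/91.53 ≈ 5.4157.
Remaining = 8.084 × (1/2)^5.4157 = 8.084 × 0.023427 ≈ 0.18938 ppm.

0.19 ppm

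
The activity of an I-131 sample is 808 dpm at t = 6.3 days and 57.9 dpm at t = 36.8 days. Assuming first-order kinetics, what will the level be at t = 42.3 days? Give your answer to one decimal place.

36.0 dpm

Over Δt = 36.8 − 6.3 = 30.5 days, the level fell by a factor of 808/57.9 ≈ 13.955.
n = log₂(13.955) ≈ 3.8027 half-lives, so t½ = 30.5/3.8027 ≈ 8.0206 days.
From t = 36.8 to t = 42.3: 57.9 × (1/2)^((42.3−36.8)/8.0206) ≈ 35.996 dpm.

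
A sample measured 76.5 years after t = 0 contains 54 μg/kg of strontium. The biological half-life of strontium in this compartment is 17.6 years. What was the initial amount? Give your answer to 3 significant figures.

1100 μg/kg

Number of half-lives elapsed: n = 76.5/17.6 ≈ 4.3466.
A₀ = A × 2^n = 54 × 2^4.3466 = 54 × 20.345 ≈ 1098.6 μg/kg.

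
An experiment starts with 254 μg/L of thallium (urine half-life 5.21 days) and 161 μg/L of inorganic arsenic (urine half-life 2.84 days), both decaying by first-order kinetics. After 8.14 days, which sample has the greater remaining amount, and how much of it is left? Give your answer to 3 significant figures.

thallium: 254 × (1/2)^1.5624 ≈ 86.002 μg/L.
inorganic arsenic: 161 × (1/2)^2.8662 ≈ 22.081 μg/L.
Thallium has more remaining, at ≈ 86.002 μg/L.

thallium, 86.0 μg/L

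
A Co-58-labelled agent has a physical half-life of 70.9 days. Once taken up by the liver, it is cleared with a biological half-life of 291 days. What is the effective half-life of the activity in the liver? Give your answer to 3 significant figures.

1/t_eff = 1/t_phys + 1/t_biol = 1/70.9 + 1/291 = 0.017541 per day.
t_eff = 70.9 × 291 / (70.9 + 291) ≈ 57.01 days.

57.0 days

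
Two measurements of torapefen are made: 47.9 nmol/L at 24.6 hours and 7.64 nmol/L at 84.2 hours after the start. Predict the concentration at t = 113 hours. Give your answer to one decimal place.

Over Δt = 84.2 − 24.6 = 59.6 hours, the level fell by a factor of 47.9/7.64 ≈ 6.2696.
n = log₂(6.2696) ≈ 2.6484 half-lives, so t½ = 59.6/2.6484 ≈ 22.504 hours.
From t = 84.2 to t = 113: 7.64 × (1/2)^((113−84.2)/22.504) ≈ 3.1467 nmol/L.

3.1 nmol/L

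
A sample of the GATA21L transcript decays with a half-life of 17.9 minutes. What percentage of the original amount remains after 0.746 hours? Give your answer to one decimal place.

17.7%

0.746 hours = 44.76 minutes.
n = 44.76/17.9 ≈ 2.5006 half-lives.
Fraction remaining = (1/2)^2.5006 ≈ 0.17671, i.e. 17.671%.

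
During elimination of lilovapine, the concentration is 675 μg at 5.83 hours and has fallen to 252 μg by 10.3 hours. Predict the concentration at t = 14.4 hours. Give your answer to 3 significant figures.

Over Δt = 10.3 − 5.83 = 4.47 hours, the level fell by a factor of 675/252 ≈ 2.6786.
n = log₂(2.6786) ≈ 1.4215 half-lives, so t½ = 4.47/1.4215 ≈ 3.1446 hours.
From t = 10.3 to t = 14.4: 252 × (1/2)^((14.4−10.3)/3.1446) ≈ 102.07 μg.

102 μg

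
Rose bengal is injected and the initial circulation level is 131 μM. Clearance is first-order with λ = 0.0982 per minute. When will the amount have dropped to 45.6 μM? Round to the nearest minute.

t½ = ln 2 / λ = 0.69315 / 0.0982 ≈ 7.0585 minutes.
Fraction remaining = 45.6/131 ≈ 0.34809.
n = log₂(131/45.6) = ln(2.8728)/ln 2 ≈ 1.5225 half-lives.
t = n × t½ = 1.5225 × 7.0585 ≈ 10.746 minutes.

11 minutes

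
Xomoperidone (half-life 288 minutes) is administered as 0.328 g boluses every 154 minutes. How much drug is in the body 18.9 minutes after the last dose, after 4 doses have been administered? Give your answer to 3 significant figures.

0.782 g

The 4 doses were given 480.9, 326.9, 172.9, 18.9 minutes ago.
Total = 0.328·(1/2)^(480.9/288) + 0.328·(1/2)^(326.9/288) + 0.328·(1/2)^(172.9/288) + 0.328·(1/2)^(18.9/288)
      = 0.10309 + 0.14934 + 0.21635 + 0.31341 ≈ 0.78219 g.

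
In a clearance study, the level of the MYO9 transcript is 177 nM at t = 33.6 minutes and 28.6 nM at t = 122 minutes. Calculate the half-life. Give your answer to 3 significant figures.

Over Δt = 122 − 33.6 = 88.4 minutes, the level fell by a factor of 177/28.6 ≈ 6.1888.
n = log₂(6.1888) ≈ 2.6297 half-lives, so t½ = 88.4/2.6297 ≈ 33.616 minutes.

33.6 minutes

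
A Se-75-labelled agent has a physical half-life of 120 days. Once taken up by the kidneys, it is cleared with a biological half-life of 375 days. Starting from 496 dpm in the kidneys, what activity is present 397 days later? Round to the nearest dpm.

24 dpm

1/t_eff = 1/t_phys + 1/t_biol = 1/120 + 1/375 = 0.011 per day.
t_eff = 120 × 375 / (120 + 375) ≈ 90.909 days.
Remaining = 496 × (1/2)^(397/90.909) = 496 × (1/2)^4.367 ≈ 24.037 dpm.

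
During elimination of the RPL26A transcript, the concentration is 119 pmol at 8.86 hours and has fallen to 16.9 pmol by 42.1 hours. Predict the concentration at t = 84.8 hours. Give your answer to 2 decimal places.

Over Δt = 42.1 − 8.86 = 33.24 hours, the level fell by a factor of 119/16.9 ≈ 7.0414.
n = log₂(7.0414) ≈ 2.8159 half-lives, so t½ = 33.24/2.8159 ≈ 11.805 hours.
From t = 42.1 to t = 84.8: 16.9 × (1/2)^((84.8−42.1)/11.805) ≈ 1.3772 pmol.

1.38 pmol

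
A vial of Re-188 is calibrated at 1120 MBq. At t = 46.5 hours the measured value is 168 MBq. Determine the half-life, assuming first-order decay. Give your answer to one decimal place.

A/A₀ = 168/1120 ≈ 0.15.
n = log₂(6.6667) ≈ 2.737 half-lives elapsed in 46.5 hours.
t½ = 46.5/2.737 ≈ 16.99 hours.

17.0 hours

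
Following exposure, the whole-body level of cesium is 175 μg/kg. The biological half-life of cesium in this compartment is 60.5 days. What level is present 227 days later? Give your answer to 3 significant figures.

Number of half-lives: n = 227/60.5 ≈ 3.7521.
Remaining = 175 × (1/2)^3.7521 = 175 × 0.074219 ≈ 12.988 μg/kg.

13.0 μg/kg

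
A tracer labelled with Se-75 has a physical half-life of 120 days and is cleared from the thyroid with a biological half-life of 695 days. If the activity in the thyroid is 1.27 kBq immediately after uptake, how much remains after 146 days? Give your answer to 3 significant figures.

1/t_eff = 1/t_phys + 1/t_biol = 1/120 + 1/695 = 0.0097722 per day.
t_eff = 120 × 695 / (120 + 695) ≈ 102.33 days.
Remaining = 1.27 × (1/2)^(146/102.33) = 1.27 × (1/2)^1.4267 ≈ 0.4724 kBq.

0.472 kBq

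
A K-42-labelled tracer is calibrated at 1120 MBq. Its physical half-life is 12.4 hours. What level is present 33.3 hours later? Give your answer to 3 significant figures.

Number of half-lives: n = 33.3/12.4 ≈ 2.6855.
Remaining = 1120 × (1/2)^2.6855 = 1120 × 0.15545 ≈ 174.1 MBq.

174 MBq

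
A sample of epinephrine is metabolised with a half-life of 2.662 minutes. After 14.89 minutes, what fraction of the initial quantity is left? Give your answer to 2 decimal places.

0.02

n = 14.89/2.662 ≈ 5.5935 half-lives.
Fraction remaining = (1/2)^5.5935 ≈ 0.02071.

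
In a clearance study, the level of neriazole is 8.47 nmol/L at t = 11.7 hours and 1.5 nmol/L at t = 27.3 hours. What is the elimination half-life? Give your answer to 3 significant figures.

6.25 hours

Over Δt = 27.3 − 11.7 = 15.6 hours, the level fell by a factor of 8.47/1.5 ≈ 5.6467.
n = log₂(5.6467) ≈ 2.4974 half-lives, so t½ = 15.6/2.4974 ≈ 6.2465 hours.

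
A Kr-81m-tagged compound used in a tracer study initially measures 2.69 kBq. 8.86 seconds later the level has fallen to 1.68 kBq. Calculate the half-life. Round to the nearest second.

13 seconds

A/A₀ = 1.68/2.69 ≈ 0.62454.
n = log₂(1.6012) ≈ 0.67914 half-lives elapsed in 8.86 seconds.
t½ = 8.86/0.67914 ≈ 13.046 seconds.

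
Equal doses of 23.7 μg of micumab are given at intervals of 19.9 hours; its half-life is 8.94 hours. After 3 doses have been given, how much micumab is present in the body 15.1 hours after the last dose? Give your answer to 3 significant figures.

9.26 μg

The 3 doses were given 54.9, 35, 15.1 hours ago.
Total = 23.7·(1/2)^(54.9/8.94) + 23.7·(1/2)^(35/8.94) + 23.7·(1/2)^(15.1/8.94)
      = 0.33585 + 1.5712 + 7.3502 ≈ 9.2572 μg.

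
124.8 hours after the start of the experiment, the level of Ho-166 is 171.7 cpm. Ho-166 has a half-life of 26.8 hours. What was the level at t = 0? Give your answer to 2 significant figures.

Number of half-lives elapsed: n = 124.8/26.8 ≈ 4.6567.
A₀ = A × 2^n = 171.7 × 2^4.6567 = 171.7 × 25.224 ≈ 4330.9 cpm.

4300 cpm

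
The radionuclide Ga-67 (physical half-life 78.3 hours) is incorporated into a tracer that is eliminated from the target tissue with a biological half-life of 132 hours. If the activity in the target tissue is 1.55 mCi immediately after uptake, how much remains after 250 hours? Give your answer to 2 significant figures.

0.046 mCi

1/t_eff = 1/t_phys + 1/t_biol = 1/78.3 + 1/132 = 0.020347 per hour.
t_eff = 78.3 × 132 / (78.3 + 132) ≈ 49.147 hours.
Remaining = 1.55 × (1/2)^(250/49.147) = 1.55 × (1/2)^5.0868 ≈ 0.04561 mCi.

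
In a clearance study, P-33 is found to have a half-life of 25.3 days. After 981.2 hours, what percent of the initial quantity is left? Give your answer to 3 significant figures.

32.6%

981.2 hours = 40.8833 days.
n = 40.8833/25.3 ≈ 1.6159 half-lives.
Fraction remaining = (1/2)^1.6159 ≈ 0.32625, i.e. 32.625%.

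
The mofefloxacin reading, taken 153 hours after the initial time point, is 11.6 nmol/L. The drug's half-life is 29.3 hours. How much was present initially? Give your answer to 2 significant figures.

430 nmol/L

Number of half-lives elapsed: n = 153/29.3 ≈ 5.2218.
A₀ = A × 2^n = 11.6 × 2^5.2218 = 11.6 × 37.319 ≈ 432.9 nmol/L.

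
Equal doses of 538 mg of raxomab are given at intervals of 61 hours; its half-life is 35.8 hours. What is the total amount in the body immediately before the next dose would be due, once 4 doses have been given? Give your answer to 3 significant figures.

The 4 doses were given 244, 183, 122, 61 hours ago.
Total = 538·(1/2)^(244/35.8) + 538·(1/2)^(183/35.8) + 538·(1/2)^(122/35.8) + 538·(1/2)^(61/35.8)
      = 4.7761 + 15.56 + 50.69 + 165.14 ≈ 236.17 mg.

236 mg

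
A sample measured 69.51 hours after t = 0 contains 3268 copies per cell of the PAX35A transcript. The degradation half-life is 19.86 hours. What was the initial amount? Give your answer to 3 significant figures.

Number of half-lives elapsed: n = 69.51/19.86 ≈ 3.5.
A₀ = A × 2^n = 3268 × 2^3.5 = 3268 × 11.314 ≈ 36973 copies per cell.

37000 copies per cell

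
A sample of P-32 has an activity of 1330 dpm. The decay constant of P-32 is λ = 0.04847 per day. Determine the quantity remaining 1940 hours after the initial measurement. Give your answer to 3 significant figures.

26.4 dpm

t½ = ln 2 / λ = 0.69315 / 0.04847 ≈ 14.301 days.
Convert the elapsed time: 1940 hours = 80.8333 days.
Number of half-lives: n = 80.8333/14.301 ≈ 5.6525.
Remaining = 1330 × (1/2)^5.6525 = 1330 × 0.019881 ≈ 26.442 dpm.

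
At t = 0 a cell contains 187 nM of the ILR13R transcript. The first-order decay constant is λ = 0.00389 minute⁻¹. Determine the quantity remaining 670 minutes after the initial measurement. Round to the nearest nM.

t½ = ln 2 / λ = 0.69315 / 0.00389 ≈ 178.19 minutes.
Number of half-lives: n = 670/178.19 ≈ 3.7601.
Remaining = 187 × (1/2)^3.7601 = 187 × 0.073807 ≈ 13.802 nM.

14 nM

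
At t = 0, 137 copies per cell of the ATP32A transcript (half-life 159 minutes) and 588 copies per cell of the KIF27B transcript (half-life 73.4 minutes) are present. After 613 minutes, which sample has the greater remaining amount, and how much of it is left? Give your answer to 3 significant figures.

ATP32A transcript: 137 × (1/2)^3.8553 ≈ 9.4655 copies per cell.
KIF27B transcript: 588 × (1/2)^8.3515 ≈ 1.8002 copies per cell.
ATP32A transcript has more remaining, at ≈ 9.4655 copies per cell.

ATP32A transcript, 9.47 copies per cell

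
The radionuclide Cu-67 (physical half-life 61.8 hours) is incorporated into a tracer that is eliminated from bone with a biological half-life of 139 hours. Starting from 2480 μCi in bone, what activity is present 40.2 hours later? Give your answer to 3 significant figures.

1290 μCi

1/t_eff = 1/t_phys + 1/t_biol = 1/61.8 + 1/139 = 0.023375 per hour.
t_eff = 61.8 × 139 / (61.8 + 139) ≈ 42.78 hours.
Remaining = 2480 × (1/2)^(40.2/42.78) = 2480 × (1/2)^0.93969 ≈ 1292.9 μCi.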